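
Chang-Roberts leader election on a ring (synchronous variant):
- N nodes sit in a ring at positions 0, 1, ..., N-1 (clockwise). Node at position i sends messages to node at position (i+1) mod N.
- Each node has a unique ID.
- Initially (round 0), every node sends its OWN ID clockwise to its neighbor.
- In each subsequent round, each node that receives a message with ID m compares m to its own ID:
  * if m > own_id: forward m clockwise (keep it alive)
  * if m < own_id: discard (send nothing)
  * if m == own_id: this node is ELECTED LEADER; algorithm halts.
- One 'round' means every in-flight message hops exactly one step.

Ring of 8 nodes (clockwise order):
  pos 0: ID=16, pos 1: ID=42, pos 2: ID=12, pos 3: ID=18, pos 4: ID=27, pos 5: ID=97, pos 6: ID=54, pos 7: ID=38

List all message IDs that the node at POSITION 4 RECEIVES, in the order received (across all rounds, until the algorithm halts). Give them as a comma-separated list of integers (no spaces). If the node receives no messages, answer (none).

Round 1: pos1(id42) recv 16: drop; pos2(id12) recv 42: fwd; pos3(id18) recv 12: drop; pos4(id27) recv 18: drop; pos5(id97) recv 27: drop; pos6(id54) recv 97: fwd; pos7(id38) recv 54: fwd; pos0(id16) recv 38: fwd
Round 2: pos3(id18) recv 42: fwd; pos7(id38) recv 97: fwd; pos0(id16) recv 54: fwd; pos1(id42) recv 38: drop
Round 3: pos4(id27) recv 42: fwd; pos0(id16) recv 97: fwd; pos1(id42) recv 54: fwd
Round 4: pos5(id97) recv 42: drop; pos1(id42) recv 97: fwd; pos2(id12) recv 54: fwd
Round 5: pos2(id12) recv 97: fwd; pos3(id18) recv 54: fwd
Round 6: pos3(id18) recv 97: fwd; pos4(id27) recv 54: fwd
Round 7: pos4(id27) recv 97: fwd; pos5(id97) recv 54: drop
Round 8: pos5(id97) recv 97: ELECTED

Answer: 18,42,54,97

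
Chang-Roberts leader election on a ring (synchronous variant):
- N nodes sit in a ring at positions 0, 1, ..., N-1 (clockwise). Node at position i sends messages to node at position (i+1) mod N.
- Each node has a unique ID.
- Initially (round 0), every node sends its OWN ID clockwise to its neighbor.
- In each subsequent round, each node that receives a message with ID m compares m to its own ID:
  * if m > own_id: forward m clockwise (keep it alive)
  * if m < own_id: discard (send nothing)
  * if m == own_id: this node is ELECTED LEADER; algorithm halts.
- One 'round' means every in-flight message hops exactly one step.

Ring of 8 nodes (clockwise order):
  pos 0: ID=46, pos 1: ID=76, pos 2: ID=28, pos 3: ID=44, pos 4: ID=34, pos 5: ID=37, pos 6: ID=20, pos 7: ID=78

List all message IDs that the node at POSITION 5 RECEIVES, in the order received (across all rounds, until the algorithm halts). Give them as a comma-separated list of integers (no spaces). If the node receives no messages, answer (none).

Round 1: pos1(id76) recv 46: drop; pos2(id28) recv 76: fwd; pos3(id44) recv 28: drop; pos4(id34) recv 44: fwd; pos5(id37) recv 34: drop; pos6(id20) recv 37: fwd; pos7(id78) recv 20: drop; pos0(id46) recv 78: fwd
Round 2: pos3(id44) recv 76: fwd; pos5(id37) recv 44: fwd; pos7(id78) recv 37: drop; pos1(id76) recv 78: fwd
Round 3: pos4(id34) recv 76: fwd; pos6(id20) recv 44: fwd; pos2(id28) recv 78: fwd
Round 4: pos5(id37) recv 76: fwd; pos7(id78) recv 44: drop; pos3(id44) recv 78: fwd
Round 5: pos6(id20) recv 76: fwd; pos4(id34) recv 78: fwd
Round 6: pos7(id78) recv 76: drop; pos5(id37) recv 78: fwd
Round 7: pos6(id20) recv 78: fwd
Round 8: pos7(id78) recv 78: ELECTED

Answer: 34,44,76,78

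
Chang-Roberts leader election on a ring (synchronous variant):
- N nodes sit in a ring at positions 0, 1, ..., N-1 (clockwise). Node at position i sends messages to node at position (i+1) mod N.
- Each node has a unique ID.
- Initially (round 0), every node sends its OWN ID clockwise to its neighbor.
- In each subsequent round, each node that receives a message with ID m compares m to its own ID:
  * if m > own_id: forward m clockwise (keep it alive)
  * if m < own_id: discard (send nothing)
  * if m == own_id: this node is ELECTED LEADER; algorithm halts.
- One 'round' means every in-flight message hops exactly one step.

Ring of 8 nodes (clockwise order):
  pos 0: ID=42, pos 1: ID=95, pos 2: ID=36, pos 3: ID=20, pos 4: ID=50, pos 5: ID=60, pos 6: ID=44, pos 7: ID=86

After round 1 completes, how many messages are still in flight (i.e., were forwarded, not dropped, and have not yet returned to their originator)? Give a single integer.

Round 1: pos1(id95) recv 42: drop; pos2(id36) recv 95: fwd; pos3(id20) recv 36: fwd; pos4(id50) recv 20: drop; pos5(id60) recv 50: drop; pos6(id44) recv 60: fwd; pos7(id86) recv 44: drop; pos0(id42) recv 86: fwd
After round 1: 4 messages still in flight

Answer: 4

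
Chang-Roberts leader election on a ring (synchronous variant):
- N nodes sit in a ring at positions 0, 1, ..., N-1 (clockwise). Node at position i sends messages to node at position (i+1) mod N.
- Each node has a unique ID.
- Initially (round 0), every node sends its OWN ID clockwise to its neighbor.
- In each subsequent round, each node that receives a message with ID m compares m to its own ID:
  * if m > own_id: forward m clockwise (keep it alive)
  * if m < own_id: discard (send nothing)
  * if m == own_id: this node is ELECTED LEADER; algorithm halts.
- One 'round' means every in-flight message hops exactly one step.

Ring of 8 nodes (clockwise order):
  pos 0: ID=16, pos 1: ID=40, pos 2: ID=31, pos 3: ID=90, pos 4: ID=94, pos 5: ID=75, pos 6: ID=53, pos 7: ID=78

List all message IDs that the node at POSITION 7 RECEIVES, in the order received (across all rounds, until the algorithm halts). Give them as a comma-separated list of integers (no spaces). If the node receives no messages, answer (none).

Answer: 53,75,94

Derivation:
Round 1: pos1(id40) recv 16: drop; pos2(id31) recv 40: fwd; pos3(id90) recv 31: drop; pos4(id94) recv 90: drop; pos5(id75) recv 94: fwd; pos6(id53) recv 75: fwd; pos7(id78) recv 53: drop; pos0(id16) recv 78: fwd
Round 2: pos3(id90) recv 40: drop; pos6(id53) recv 94: fwd; pos7(id78) recv 75: drop; pos1(id40) recv 78: fwd
Round 3: pos7(id78) recv 94: fwd; pos2(id31) recv 78: fwd
Round 4: pos0(id16) recv 94: fwd; pos3(id90) recv 78: drop
Round 5: pos1(id40) recv 94: fwd
Round 6: pos2(id31) recv 94: fwd
Round 7: pos3(id90) recv 94: fwd
Round 8: pos4(id94) recv 94: ELECTED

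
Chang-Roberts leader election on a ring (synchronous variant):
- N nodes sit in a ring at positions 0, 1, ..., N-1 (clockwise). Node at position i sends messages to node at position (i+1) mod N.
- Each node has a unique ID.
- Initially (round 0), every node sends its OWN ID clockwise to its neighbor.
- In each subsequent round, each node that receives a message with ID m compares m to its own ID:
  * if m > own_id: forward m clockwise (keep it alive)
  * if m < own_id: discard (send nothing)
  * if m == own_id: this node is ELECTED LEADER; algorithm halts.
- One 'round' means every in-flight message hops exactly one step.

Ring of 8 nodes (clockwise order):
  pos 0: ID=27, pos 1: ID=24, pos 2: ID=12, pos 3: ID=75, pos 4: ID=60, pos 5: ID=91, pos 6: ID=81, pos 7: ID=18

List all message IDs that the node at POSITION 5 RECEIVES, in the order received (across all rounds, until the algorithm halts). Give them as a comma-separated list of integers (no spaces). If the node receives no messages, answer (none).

Answer: 60,75,81,91

Derivation:
Round 1: pos1(id24) recv 27: fwd; pos2(id12) recv 24: fwd; pos3(id75) recv 12: drop; pos4(id60) recv 75: fwd; pos5(id91) recv 60: drop; pos6(id81) recv 91: fwd; pos7(id18) recv 81: fwd; pos0(id27) recv 18: drop
Round 2: pos2(id12) recv 27: fwd; pos3(id75) recv 24: drop; pos5(id91) recv 75: drop; pos7(id18) recv 91: fwd; pos0(id27) recv 81: fwd
Round 3: pos3(id75) recv 27: drop; pos0(id27) recv 91: fwd; pos1(id24) recv 81: fwd
Round 4: pos1(id24) recv 91: fwd; pos2(id12) recv 81: fwd
Round 5: pos2(id12) recv 91: fwd; pos3(id75) recv 81: fwd
Round 6: pos3(id75) recv 91: fwd; pos4(id60) recv 81: fwd
Round 7: pos4(id60) recv 91: fwd; pos5(id91) recv 81: drop
Round 8: pos5(id91) recv 91: ELECTED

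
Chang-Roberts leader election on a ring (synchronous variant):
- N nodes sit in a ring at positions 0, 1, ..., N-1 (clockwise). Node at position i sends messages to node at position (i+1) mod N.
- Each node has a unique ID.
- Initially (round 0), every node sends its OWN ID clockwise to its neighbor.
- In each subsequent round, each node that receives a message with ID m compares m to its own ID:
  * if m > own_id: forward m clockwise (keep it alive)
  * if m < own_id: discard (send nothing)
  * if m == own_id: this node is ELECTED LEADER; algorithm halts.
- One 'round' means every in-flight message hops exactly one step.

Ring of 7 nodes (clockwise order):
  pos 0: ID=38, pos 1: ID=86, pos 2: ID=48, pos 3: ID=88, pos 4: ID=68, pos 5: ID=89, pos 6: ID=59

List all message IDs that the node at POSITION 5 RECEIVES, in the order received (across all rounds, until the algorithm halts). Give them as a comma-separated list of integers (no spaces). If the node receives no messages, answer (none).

Answer: 68,88,89

Derivation:
Round 1: pos1(id86) recv 38: drop; pos2(id48) recv 86: fwd; pos3(id88) recv 48: drop; pos4(id68) recv 88: fwd; pos5(id89) recv 68: drop; pos6(id59) recv 89: fwd; pos0(id38) recv 59: fwd
Round 2: pos3(id88) recv 86: drop; pos5(id89) recv 88: drop; pos0(id38) recv 89: fwd; pos1(id86) recv 59: drop
Round 3: pos1(id86) recv 89: fwd
Round 4: pos2(id48) recv 89: fwd
Round 5: pos3(id88) recv 89: fwd
Round 6: pos4(id68) recv 89: fwd
Round 7: pos5(id89) recv 89: ELECTED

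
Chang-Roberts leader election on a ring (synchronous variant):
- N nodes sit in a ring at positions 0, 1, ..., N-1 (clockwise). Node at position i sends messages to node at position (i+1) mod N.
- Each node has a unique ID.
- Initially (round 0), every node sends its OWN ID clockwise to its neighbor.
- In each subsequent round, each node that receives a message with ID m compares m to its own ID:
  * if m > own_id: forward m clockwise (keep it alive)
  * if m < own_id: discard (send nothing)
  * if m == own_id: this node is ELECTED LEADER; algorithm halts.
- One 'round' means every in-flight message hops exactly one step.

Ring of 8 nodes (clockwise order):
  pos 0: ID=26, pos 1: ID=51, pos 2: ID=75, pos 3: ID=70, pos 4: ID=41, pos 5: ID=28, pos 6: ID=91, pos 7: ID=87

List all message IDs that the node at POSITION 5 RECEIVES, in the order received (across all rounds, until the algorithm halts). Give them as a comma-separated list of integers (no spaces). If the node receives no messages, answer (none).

Round 1: pos1(id51) recv 26: drop; pos2(id75) recv 51: drop; pos3(id70) recv 75: fwd; pos4(id41) recv 70: fwd; pos5(id28) recv 41: fwd; pos6(id91) recv 28: drop; pos7(id87) recv 91: fwd; pos0(id26) recv 87: fwd
Round 2: pos4(id41) recv 75: fwd; pos5(id28) recv 70: fwd; pos6(id91) recv 41: drop; pos0(id26) recv 91: fwd; pos1(id51) recv 87: fwd
Round 3: pos5(id28) recv 75: fwd; pos6(id91) recv 70: drop; pos1(id51) recv 91: fwd; pos2(id75) recv 87: fwd
Round 4: pos6(id91) recv 75: drop; pos2(id75) recv 91: fwd; pos3(id70) recv 87: fwd
Round 5: pos3(id70) recv 91: fwd; pos4(id41) recv 87: fwd
Round 6: pos4(id41) recv 91: fwd; pos5(id28) recv 87: fwd
Round 7: pos5(id28) recv 91: fwd; pos6(id91) recv 87: drop
Round 8: pos6(id91) recv 91: ELECTED

Answer: 41,70,75,87,91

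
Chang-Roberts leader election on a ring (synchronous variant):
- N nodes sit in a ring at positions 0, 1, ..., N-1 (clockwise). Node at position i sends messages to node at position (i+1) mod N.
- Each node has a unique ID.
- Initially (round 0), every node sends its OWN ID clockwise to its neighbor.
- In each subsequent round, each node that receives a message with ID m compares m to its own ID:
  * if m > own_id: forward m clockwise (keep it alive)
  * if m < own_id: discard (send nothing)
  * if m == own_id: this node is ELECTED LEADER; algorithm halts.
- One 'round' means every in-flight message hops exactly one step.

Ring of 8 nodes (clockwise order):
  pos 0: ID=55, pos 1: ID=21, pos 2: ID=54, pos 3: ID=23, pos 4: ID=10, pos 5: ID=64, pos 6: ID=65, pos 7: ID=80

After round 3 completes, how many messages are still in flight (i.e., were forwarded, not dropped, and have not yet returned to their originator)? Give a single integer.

Round 1: pos1(id21) recv 55: fwd; pos2(id54) recv 21: drop; pos3(id23) recv 54: fwd; pos4(id10) recv 23: fwd; pos5(id64) recv 10: drop; pos6(id65) recv 64: drop; pos7(id80) recv 65: drop; pos0(id55) recv 80: fwd
Round 2: pos2(id54) recv 55: fwd; pos4(id10) recv 54: fwd; pos5(id64) recv 23: drop; pos1(id21) recv 80: fwd
Round 3: pos3(id23) recv 55: fwd; pos5(id64) recv 54: drop; pos2(id54) recv 80: fwd
After round 3: 2 messages still in flight

Answer: 2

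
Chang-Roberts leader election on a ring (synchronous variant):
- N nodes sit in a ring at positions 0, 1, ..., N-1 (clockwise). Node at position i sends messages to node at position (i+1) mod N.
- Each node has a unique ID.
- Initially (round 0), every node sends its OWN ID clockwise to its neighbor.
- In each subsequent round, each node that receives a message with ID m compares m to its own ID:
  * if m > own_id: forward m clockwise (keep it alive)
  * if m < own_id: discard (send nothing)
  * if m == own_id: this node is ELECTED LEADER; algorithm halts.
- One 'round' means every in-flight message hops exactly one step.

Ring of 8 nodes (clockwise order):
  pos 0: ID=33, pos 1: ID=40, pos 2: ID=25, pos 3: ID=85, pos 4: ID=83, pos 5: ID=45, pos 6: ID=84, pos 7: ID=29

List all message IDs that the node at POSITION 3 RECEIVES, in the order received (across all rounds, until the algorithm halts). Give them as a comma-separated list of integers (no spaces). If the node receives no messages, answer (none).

Round 1: pos1(id40) recv 33: drop; pos2(id25) recv 40: fwd; pos3(id85) recv 25: drop; pos4(id83) recv 85: fwd; pos5(id45) recv 83: fwd; pos6(id84) recv 45: drop; pos7(id29) recv 84: fwd; pos0(id33) recv 29: drop
Round 2: pos3(id85) recv 40: drop; pos5(id45) recv 85: fwd; pos6(id84) recv 83: drop; pos0(id33) recv 84: fwd
Round 3: pos6(id84) recv 85: fwd; pos1(id40) recv 84: fwd
Round 4: pos7(id29) recv 85: fwd; pos2(id25) recv 84: fwd
Round 5: pos0(id33) recv 85: fwd; pos3(id85) recv 84: drop
Round 6: pos1(id40) recv 85: fwd
Round 7: pos2(id25) recv 85: fwd
Round 8: pos3(id85) recv 85: ELECTED

Answer: 25,40,84,85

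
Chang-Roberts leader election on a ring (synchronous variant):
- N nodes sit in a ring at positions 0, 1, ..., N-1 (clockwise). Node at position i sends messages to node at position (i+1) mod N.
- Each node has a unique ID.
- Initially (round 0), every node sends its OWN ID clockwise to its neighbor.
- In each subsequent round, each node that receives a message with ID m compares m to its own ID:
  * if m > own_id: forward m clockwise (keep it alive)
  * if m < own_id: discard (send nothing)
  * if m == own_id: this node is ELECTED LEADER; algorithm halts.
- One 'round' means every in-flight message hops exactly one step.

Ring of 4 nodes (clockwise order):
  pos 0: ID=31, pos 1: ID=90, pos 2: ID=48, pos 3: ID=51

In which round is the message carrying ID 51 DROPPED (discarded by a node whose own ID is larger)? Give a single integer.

Round 1: pos1(id90) recv 31: drop; pos2(id48) recv 90: fwd; pos3(id51) recv 48: drop; pos0(id31) recv 51: fwd
Round 2: pos3(id51) recv 90: fwd; pos1(id90) recv 51: drop
Round 3: pos0(id31) recv 90: fwd
Round 4: pos1(id90) recv 90: ELECTED
Message ID 51 originates at pos 3; dropped at pos 1 in round 2

Answer: 2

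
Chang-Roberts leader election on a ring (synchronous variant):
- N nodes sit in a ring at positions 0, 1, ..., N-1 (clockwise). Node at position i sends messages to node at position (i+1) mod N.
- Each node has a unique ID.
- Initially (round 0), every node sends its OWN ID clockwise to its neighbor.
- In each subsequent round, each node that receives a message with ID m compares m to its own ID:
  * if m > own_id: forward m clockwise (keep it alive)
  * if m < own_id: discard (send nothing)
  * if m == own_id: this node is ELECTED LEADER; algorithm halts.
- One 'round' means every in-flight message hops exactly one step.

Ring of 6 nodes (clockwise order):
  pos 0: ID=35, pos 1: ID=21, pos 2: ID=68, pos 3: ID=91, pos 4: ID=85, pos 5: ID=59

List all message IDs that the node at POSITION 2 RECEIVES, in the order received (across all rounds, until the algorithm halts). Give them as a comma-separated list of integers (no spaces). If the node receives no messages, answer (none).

Round 1: pos1(id21) recv 35: fwd; pos2(id68) recv 21: drop; pos3(id91) recv 68: drop; pos4(id85) recv 91: fwd; pos5(id59) recv 85: fwd; pos0(id35) recv 59: fwd
Round 2: pos2(id68) recv 35: drop; pos5(id59) recv 91: fwd; pos0(id35) recv 85: fwd; pos1(id21) recv 59: fwd
Round 3: pos0(id35) recv 91: fwd; pos1(id21) recv 85: fwd; pos2(id68) recv 59: drop
Round 4: pos1(id21) recv 91: fwd; pos2(id68) recv 85: fwd
Round 5: pos2(id68) recv 91: fwd; pos3(id91) recv 85: drop
Round 6: pos3(id91) recv 91: ELECTED

Answer: 21,35,59,85,91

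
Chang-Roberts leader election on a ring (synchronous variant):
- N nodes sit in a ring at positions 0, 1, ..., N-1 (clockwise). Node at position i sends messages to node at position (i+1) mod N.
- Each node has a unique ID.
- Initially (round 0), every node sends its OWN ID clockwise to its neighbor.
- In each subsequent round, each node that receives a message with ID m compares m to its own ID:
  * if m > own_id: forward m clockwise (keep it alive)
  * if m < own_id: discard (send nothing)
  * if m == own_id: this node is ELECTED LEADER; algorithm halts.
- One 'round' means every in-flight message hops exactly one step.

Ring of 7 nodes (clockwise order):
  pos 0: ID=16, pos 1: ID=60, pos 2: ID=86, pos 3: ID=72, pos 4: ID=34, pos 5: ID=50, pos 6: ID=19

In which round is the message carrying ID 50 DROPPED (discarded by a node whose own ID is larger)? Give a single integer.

Round 1: pos1(id60) recv 16: drop; pos2(id86) recv 60: drop; pos3(id72) recv 86: fwd; pos4(id34) recv 72: fwd; pos5(id50) recv 34: drop; pos6(id19) recv 50: fwd; pos0(id16) recv 19: fwd
Round 2: pos4(id34) recv 86: fwd; pos5(id50) recv 72: fwd; pos0(id16) recv 50: fwd; pos1(id60) recv 19: drop
Round 3: pos5(id50) recv 86: fwd; pos6(id19) recv 72: fwd; pos1(id60) recv 50: drop
Round 4: pos6(id19) recv 86: fwd; pos0(id16) recv 72: fwd
Round 5: pos0(id16) recv 86: fwd; pos1(id60) recv 72: fwd
Round 6: pos1(id60) recv 86: fwd; pos2(id86) recv 72: drop
Round 7: pos2(id86) recv 86: ELECTED
Message ID 50 originates at pos 5; dropped at pos 1 in round 3

Answer: 3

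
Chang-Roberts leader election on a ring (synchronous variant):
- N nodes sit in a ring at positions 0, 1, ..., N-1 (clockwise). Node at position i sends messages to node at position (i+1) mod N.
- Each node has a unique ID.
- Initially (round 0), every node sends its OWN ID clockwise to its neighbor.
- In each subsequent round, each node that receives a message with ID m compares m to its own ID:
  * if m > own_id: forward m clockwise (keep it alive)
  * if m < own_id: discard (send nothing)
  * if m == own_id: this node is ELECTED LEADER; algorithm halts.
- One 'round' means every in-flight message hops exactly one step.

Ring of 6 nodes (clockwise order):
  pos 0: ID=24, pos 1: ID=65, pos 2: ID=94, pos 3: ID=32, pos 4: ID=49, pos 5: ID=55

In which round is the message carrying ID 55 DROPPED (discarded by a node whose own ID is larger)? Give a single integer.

Answer: 2

Derivation:
Round 1: pos1(id65) recv 24: drop; pos2(id94) recv 65: drop; pos3(id32) recv 94: fwd; pos4(id49) recv 32: drop; pos5(id55) recv 49: drop; pos0(id24) recv 55: fwd
Round 2: pos4(id49) recv 94: fwd; pos1(id65) recv 55: drop
Round 3: pos5(id55) recv 94: fwd
Round 4: pos0(id24) recv 94: fwd
Round 5: pos1(id65) recv 94: fwd
Round 6: pos2(id94) recv 94: ELECTED
Message ID 55 originates at pos 5; dropped at pos 1 in round 2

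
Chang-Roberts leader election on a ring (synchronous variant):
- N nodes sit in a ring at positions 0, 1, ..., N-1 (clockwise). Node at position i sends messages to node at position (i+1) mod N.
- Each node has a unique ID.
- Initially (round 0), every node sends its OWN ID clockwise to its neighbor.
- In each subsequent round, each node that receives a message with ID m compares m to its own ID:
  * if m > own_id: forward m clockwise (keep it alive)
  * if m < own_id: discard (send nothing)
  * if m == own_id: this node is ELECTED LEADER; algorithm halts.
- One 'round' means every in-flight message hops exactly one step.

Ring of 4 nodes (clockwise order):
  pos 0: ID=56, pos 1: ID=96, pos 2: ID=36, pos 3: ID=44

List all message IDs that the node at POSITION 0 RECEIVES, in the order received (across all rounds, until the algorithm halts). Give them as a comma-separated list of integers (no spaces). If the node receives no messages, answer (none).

Round 1: pos1(id96) recv 56: drop; pos2(id36) recv 96: fwd; pos3(id44) recv 36: drop; pos0(id56) recv 44: drop
Round 2: pos3(id44) recv 96: fwd
Round 3: pos0(id56) recv 96: fwd
Round 4: pos1(id96) recv 96: ELECTED

Answer: 44,96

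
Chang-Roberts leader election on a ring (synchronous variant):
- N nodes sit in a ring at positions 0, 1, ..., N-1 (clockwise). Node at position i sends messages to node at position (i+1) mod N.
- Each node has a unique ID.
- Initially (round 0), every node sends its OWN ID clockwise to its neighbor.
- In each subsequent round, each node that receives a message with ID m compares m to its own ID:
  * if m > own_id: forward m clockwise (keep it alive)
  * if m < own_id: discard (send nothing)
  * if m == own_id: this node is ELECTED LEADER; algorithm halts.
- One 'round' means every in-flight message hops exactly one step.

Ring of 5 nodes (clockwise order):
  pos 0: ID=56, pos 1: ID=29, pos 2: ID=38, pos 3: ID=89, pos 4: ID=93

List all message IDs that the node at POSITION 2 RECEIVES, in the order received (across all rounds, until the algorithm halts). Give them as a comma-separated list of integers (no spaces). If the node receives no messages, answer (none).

Round 1: pos1(id29) recv 56: fwd; pos2(id38) recv 29: drop; pos3(id89) recv 38: drop; pos4(id93) recv 89: drop; pos0(id56) recv 93: fwd
Round 2: pos2(id38) recv 56: fwd; pos1(id29) recv 93: fwd
Round 3: pos3(id89) recv 56: drop; pos2(id38) recv 93: fwd
Round 4: pos3(id89) recv 93: fwd
Round 5: pos4(id93) recv 93: ELECTED

Answer: 29,56,93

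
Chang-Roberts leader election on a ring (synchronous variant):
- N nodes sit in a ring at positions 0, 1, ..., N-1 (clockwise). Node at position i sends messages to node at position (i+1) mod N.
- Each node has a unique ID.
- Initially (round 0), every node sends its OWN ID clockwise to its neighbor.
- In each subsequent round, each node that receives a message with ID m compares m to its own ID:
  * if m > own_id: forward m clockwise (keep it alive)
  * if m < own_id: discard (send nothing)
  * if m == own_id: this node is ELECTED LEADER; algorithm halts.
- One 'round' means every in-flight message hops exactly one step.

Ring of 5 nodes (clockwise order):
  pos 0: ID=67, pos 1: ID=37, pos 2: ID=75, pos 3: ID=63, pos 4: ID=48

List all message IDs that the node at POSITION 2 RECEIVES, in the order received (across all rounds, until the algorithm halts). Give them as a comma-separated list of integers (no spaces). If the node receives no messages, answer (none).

Round 1: pos1(id37) recv 67: fwd; pos2(id75) recv 37: drop; pos3(id63) recv 75: fwd; pos4(id48) recv 63: fwd; pos0(id67) recv 48: drop
Round 2: pos2(id75) recv 67: drop; pos4(id48) recv 75: fwd; pos0(id67) recv 63: drop
Round 3: pos0(id67) recv 75: fwd
Round 4: pos1(id37) recv 75: fwd
Round 5: pos2(id75) recv 75: ELECTED

Answer: 37,67,75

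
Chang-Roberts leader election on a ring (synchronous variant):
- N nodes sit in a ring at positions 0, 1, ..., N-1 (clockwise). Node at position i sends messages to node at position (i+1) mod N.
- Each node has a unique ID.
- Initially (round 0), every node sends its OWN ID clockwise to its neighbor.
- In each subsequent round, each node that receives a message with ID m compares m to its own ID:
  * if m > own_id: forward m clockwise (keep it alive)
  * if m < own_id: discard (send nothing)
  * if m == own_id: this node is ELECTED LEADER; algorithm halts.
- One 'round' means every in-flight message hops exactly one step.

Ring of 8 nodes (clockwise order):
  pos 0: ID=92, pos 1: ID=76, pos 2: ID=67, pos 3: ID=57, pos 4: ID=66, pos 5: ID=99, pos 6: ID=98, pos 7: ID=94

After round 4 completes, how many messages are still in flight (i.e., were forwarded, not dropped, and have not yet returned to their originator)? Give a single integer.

Answer: 4

Derivation:
Round 1: pos1(id76) recv 92: fwd; pos2(id67) recv 76: fwd; pos3(id57) recv 67: fwd; pos4(id66) recv 57: drop; pos5(id99) recv 66: drop; pos6(id98) recv 99: fwd; pos7(id94) recv 98: fwd; pos0(id92) recv 94: fwd
Round 2: pos2(id67) recv 92: fwd; pos3(id57) recv 76: fwd; pos4(id66) recv 67: fwd; pos7(id94) recv 99: fwd; pos0(id92) recv 98: fwd; pos1(id76) recv 94: fwd
Round 3: pos3(id57) recv 92: fwd; pos4(id66) recv 76: fwd; pos5(id99) recv 67: drop; pos0(id92) recv 99: fwd; pos1(id76) recv 98: fwd; pos2(id67) recv 94: fwd
Round 4: pos4(id66) recv 92: fwd; pos5(id99) recv 76: drop; pos1(id76) recv 99: fwd; pos2(id67) recv 98: fwd; pos3(id57) recv 94: fwd
After round 4: 4 messages still in flight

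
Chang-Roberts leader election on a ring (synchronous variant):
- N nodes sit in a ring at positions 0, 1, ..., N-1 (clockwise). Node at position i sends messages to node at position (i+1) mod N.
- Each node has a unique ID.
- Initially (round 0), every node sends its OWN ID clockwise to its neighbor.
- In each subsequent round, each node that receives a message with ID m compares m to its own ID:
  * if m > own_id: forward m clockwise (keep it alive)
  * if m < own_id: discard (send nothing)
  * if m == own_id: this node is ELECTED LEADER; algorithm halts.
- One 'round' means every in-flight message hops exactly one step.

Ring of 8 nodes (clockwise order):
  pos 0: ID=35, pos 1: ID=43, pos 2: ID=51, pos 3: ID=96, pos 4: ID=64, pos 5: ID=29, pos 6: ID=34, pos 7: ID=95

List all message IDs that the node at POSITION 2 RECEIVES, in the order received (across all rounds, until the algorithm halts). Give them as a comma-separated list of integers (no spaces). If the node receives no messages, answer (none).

Round 1: pos1(id43) recv 35: drop; pos2(id51) recv 43: drop; pos3(id96) recv 51: drop; pos4(id64) recv 96: fwd; pos5(id29) recv 64: fwd; pos6(id34) recv 29: drop; pos7(id95) recv 34: drop; pos0(id35) recv 95: fwd
Round 2: pos5(id29) recv 96: fwd; pos6(id34) recv 64: fwd; pos1(id43) recv 95: fwd
Round 3: pos6(id34) recv 96: fwd; pos7(id95) recv 64: drop; pos2(id51) recv 95: fwd
Round 4: pos7(id95) recv 96: fwd; pos3(id96) recv 95: drop
Round 5: pos0(id35) recv 96: fwd
Round 6: pos1(id43) recv 96: fwd
Round 7: pos2(id51) recv 96: fwd
Round 8: pos3(id96) recv 96: ELECTED

Answer: 43,95,96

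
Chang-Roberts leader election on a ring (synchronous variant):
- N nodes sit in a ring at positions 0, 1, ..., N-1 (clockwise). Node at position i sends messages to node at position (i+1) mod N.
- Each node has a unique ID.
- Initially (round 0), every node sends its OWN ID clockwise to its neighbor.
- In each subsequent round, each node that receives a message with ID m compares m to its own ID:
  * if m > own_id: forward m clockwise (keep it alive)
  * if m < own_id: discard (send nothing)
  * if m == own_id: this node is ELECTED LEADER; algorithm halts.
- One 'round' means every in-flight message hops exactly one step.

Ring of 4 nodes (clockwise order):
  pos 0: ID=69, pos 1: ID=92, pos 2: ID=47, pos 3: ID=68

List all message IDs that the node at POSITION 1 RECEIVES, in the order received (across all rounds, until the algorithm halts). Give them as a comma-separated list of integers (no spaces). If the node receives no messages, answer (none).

Answer: 69,92

Derivation:
Round 1: pos1(id92) recv 69: drop; pos2(id47) recv 92: fwd; pos3(id68) recv 47: drop; pos0(id69) recv 68: drop
Round 2: pos3(id68) recv 92: fwd
Round 3: pos0(id69) recv 92: fwd
Round 4: pos1(id92) recv 92: ELECTED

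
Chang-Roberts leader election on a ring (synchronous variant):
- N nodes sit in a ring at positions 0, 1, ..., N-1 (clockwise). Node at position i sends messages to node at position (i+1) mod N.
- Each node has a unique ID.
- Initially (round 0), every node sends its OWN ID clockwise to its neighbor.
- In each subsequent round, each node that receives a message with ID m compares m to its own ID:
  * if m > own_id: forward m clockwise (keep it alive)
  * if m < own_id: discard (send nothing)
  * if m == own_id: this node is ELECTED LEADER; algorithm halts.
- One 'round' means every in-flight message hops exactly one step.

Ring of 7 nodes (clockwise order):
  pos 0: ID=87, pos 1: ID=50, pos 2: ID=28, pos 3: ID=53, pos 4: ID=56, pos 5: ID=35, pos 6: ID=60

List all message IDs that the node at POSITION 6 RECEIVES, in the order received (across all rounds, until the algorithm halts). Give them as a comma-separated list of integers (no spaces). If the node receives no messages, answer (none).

Answer: 35,56,87

Derivation:
Round 1: pos1(id50) recv 87: fwd; pos2(id28) recv 50: fwd; pos3(id53) recv 28: drop; pos4(id56) recv 53: drop; pos5(id35) recv 56: fwd; pos6(id60) recv 35: drop; pos0(id87) recv 60: drop
Round 2: pos2(id28) recv 87: fwd; pos3(id53) recv 50: drop; pos6(id60) recv 56: drop
Round 3: pos3(id53) recv 87: fwd
Round 4: pos4(id56) recv 87: fwd
Round 5: pos5(id35) recv 87: fwd
Round 6: pos6(id60) recv 87: fwd
Round 7: pos0(id87) recv 87: ELECTED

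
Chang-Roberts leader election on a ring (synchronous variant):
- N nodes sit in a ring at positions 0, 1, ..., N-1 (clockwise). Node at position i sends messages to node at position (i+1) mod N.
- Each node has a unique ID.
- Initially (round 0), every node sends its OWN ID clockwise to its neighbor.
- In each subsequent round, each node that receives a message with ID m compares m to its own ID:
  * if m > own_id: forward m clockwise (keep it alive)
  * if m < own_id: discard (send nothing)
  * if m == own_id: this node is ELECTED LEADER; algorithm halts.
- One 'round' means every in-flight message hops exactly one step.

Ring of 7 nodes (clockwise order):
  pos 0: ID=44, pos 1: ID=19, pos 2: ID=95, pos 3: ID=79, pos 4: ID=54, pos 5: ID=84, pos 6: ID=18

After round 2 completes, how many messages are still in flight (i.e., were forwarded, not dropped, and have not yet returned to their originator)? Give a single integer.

Round 1: pos1(id19) recv 44: fwd; pos2(id95) recv 19: drop; pos3(id79) recv 95: fwd; pos4(id54) recv 79: fwd; pos5(id84) recv 54: drop; pos6(id18) recv 84: fwd; pos0(id44) recv 18: drop
Round 2: pos2(id95) recv 44: drop; pos4(id54) recv 95: fwd; pos5(id84) recv 79: drop; pos0(id44) recv 84: fwd
After round 2: 2 messages still in flight

Answer: 2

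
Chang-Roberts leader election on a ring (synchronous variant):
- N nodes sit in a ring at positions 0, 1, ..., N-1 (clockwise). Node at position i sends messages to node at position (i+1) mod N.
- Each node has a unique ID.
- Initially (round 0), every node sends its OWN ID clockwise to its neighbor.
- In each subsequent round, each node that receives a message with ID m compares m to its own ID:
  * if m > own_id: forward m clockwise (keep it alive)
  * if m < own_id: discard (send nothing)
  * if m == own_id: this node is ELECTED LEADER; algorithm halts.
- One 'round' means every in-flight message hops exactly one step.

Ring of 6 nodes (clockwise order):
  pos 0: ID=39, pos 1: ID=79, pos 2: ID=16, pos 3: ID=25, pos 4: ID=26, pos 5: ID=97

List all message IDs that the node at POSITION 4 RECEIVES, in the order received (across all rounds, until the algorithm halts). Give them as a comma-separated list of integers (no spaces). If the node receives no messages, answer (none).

Round 1: pos1(id79) recv 39: drop; pos2(id16) recv 79: fwd; pos3(id25) recv 16: drop; pos4(id26) recv 25: drop; pos5(id97) recv 26: drop; pos0(id39) recv 97: fwd
Round 2: pos3(id25) recv 79: fwd; pos1(id79) recv 97: fwd
Round 3: pos4(id26) recv 79: fwd; pos2(id16) recv 97: fwd
Round 4: pos5(id97) recv 79: drop; pos3(id25) recv 97: fwd
Round 5: pos4(id26) recv 97: fwd
Round 6: pos5(id97) recv 97: ELECTED

Answer: 25,79,97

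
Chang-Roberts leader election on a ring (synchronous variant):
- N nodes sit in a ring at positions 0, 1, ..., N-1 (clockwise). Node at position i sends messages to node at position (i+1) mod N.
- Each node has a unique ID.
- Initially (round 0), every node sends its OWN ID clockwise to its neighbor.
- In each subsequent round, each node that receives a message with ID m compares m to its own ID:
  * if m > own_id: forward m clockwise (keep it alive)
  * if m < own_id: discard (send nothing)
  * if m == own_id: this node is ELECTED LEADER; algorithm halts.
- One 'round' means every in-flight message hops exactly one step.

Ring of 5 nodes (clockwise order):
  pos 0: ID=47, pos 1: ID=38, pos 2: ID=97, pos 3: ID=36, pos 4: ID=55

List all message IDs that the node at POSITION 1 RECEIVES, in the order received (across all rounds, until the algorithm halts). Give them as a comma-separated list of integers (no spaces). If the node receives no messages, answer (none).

Answer: 47,55,97

Derivation:
Round 1: pos1(id38) recv 47: fwd; pos2(id97) recv 38: drop; pos3(id36) recv 97: fwd; pos4(id55) recv 36: drop; pos0(id47) recv 55: fwd
Round 2: pos2(id97) recv 47: drop; pos4(id55) recv 97: fwd; pos1(id38) recv 55: fwd
Round 3: pos0(id47) recv 97: fwd; pos2(id97) recv 55: drop
Round 4: pos1(id38) recv 97: fwd
Round 5: pos2(id97) recv 97: ELECTED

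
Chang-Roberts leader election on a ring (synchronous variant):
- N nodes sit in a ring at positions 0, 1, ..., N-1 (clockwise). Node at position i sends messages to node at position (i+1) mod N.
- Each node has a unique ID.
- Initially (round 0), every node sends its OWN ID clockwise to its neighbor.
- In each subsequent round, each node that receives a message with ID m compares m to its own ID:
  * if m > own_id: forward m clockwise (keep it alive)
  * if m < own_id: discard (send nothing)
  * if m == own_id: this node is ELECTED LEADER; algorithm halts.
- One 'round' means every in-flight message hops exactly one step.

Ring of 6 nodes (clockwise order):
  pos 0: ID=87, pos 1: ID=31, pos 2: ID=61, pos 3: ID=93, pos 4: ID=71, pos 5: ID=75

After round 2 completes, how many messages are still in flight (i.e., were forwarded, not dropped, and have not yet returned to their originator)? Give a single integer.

Round 1: pos1(id31) recv 87: fwd; pos2(id61) recv 31: drop; pos3(id93) recv 61: drop; pos4(id71) recv 93: fwd; pos5(id75) recv 71: drop; pos0(id87) recv 75: drop
Round 2: pos2(id61) recv 87: fwd; pos5(id75) recv 93: fwd
After round 2: 2 messages still in flight

Answer: 2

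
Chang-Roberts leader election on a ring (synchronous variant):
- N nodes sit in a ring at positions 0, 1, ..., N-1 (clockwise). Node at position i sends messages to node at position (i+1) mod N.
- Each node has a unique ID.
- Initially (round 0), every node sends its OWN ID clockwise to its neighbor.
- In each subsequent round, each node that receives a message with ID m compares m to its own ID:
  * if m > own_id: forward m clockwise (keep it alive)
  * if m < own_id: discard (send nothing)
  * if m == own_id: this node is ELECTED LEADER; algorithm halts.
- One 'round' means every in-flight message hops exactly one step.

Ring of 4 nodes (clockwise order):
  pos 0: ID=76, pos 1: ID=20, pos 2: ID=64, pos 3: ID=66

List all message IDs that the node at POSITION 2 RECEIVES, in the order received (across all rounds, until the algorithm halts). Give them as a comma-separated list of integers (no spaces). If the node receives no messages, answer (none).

Round 1: pos1(id20) recv 76: fwd; pos2(id64) recv 20: drop; pos3(id66) recv 64: drop; pos0(id76) recv 66: drop
Round 2: pos2(id64) recv 76: fwd
Round 3: pos3(id66) recv 76: fwd
Round 4: pos0(id76) recv 76: ELECTED

Answer: 20,76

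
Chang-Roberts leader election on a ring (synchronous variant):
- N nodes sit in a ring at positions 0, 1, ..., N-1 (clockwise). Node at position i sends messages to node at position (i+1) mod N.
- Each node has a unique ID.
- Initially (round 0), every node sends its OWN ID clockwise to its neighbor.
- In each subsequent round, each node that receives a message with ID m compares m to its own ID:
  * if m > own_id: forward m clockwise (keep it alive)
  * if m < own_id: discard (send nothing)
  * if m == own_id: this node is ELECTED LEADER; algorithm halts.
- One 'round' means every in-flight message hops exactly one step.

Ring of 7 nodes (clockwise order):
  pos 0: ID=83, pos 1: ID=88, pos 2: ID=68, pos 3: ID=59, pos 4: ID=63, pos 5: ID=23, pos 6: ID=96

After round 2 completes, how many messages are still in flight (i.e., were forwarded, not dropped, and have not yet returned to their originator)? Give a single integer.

Round 1: pos1(id88) recv 83: drop; pos2(id68) recv 88: fwd; pos3(id59) recv 68: fwd; pos4(id63) recv 59: drop; pos5(id23) recv 63: fwd; pos6(id96) recv 23: drop; pos0(id83) recv 96: fwd
Round 2: pos3(id59) recv 88: fwd; pos4(id63) recv 68: fwd; pos6(id96) recv 63: drop; pos1(id88) recv 96: fwd
After round 2: 3 messages still in flight

Answer: 3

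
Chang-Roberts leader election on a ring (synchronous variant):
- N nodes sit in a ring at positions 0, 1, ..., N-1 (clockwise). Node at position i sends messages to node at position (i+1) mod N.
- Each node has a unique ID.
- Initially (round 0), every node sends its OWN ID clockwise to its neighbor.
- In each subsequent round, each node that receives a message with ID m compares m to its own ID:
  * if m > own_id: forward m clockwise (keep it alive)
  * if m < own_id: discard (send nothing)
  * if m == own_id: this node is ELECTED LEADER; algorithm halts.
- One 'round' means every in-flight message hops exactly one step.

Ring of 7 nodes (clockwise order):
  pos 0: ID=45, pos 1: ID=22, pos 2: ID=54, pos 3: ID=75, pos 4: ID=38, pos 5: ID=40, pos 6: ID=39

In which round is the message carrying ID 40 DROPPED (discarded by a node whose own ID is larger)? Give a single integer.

Round 1: pos1(id22) recv 45: fwd; pos2(id54) recv 22: drop; pos3(id75) recv 54: drop; pos4(id38) recv 75: fwd; pos5(id40) recv 38: drop; pos6(id39) recv 40: fwd; pos0(id45) recv 39: drop
Round 2: pos2(id54) recv 45: drop; pos5(id40) recv 75: fwd; pos0(id45) recv 40: drop
Round 3: pos6(id39) recv 75: fwd
Round 4: pos0(id45) recv 75: fwd
Round 5: pos1(id22) recv 75: fwd
Round 6: pos2(id54) recv 75: fwd
Round 7: pos3(id75) recv 75: ELECTED
Message ID 40 originates at pos 5; dropped at pos 0 in round 2

Answer: 2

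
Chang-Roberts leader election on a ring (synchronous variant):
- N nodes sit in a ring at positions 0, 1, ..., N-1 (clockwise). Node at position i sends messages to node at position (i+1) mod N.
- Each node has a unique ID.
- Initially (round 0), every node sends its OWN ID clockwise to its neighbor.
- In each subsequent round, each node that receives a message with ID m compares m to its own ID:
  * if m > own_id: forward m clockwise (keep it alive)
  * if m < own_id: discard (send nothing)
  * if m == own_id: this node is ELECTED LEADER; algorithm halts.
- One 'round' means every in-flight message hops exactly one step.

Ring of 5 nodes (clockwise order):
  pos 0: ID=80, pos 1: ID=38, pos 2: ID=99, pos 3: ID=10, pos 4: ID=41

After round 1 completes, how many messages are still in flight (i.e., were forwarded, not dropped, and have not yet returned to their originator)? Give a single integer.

Round 1: pos1(id38) recv 80: fwd; pos2(id99) recv 38: drop; pos3(id10) recv 99: fwd; pos4(id41) recv 10: drop; pos0(id80) recv 41: drop
After round 1: 2 messages still in flight

Answer: 2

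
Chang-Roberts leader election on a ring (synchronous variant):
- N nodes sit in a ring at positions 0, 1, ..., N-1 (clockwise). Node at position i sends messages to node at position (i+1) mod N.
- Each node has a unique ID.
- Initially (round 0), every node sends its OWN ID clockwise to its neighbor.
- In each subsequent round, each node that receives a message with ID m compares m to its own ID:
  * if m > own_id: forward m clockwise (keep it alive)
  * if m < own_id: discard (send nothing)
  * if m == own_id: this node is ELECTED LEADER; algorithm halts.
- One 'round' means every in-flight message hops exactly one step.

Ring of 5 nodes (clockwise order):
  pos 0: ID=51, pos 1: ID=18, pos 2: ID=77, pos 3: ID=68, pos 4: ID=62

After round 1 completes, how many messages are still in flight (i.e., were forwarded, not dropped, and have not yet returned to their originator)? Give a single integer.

Answer: 4

Derivation:
Round 1: pos1(id18) recv 51: fwd; pos2(id77) recv 18: drop; pos3(id68) recv 77: fwd; pos4(id62) recv 68: fwd; pos0(id51) recv 62: fwd
After round 1: 4 messages still in flight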